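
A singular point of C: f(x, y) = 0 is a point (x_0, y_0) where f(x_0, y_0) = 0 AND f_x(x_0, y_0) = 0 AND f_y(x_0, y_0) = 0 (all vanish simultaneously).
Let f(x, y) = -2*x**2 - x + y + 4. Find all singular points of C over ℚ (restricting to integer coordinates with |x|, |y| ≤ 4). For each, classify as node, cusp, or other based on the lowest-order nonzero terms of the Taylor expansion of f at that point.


No singular points in the scanned grid; C is smooth there.

Compute partial derivatives:
  f_x = -4*x - 1.
  f_y = 1.
f_y = 1 is a nonzero constant, so f_y never vanishes: no point (x, y) can satisfy f = f_x = f_y = 0. In particular no (x, y) ∈ {−4, ..., 4}² is singular; the curve is smooth.


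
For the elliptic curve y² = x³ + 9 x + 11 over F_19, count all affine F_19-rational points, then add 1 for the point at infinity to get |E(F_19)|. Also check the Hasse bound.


Affine points = {(0, 7), (0, 12), (4, 4), (4, 15), (8, 5), (8, 14), (9, 2), (9, 17), (11, 4), (11, 15), (12, 2), (12, 17), (13, 8), (13, 11), (15, 5), (15, 14), (17, 2), (17, 17), (18, 1), (18, 18)}; affine count = 20; |E(F_19)| = 21.

Discriminant check: Δ ∝ 4a³ + 27b² = 4·9³ + 27·11² = 4·729 + 27·121 ≡ 8 (mod 19). Nonzero ⇒ E is nonsingular.
For each x ∈ F_19, compute rhs = x³ + 9·x + 11 mod 19, then count y ∈ F_19 with y² ≡ rhs.
  x = 0: rhs = 11, matching y values: 7, 12 (2 points).
  x = 1: rhs = 2, matching y values: none (0 points).
  x = 2: rhs = 18, matching y values: none (0 points).
  x = 3: rhs = 8, matching y values: none (0 points).
  x = 4: rhs = 16, matching y values: 4, 15 (2 points).
  x = 5: rhs = 10, matching y values: none (0 points).
  x = 6: rhs = 15, matching y values: none (0 points).
  x = 7: rhs = 18, matching y values: none (0 points).
  x = 8: rhs = 6, matching y values: 5, 14 (2 points).
  x = 9: rhs = 4, matching y values: 2, 17 (2 points).
  x = 10: rhs = 18, matching y values: none (0 points).
  x = 11: rhs = 16, matching y values: 4, 15 (2 points).
  x = 12: rhs = 4, matching y values: 2, 17 (2 points).
  x = 13: rhs = 7, matching y values: 8, 11 (2 points).
  x = 14: rhs = 12, matching y values: none (0 points).
  x = 15: rhs = 6, matching y values: 5, 14 (2 points).
  x = 16: rhs = 14, matching y values: none (0 points).
  x = 17: rhs = 4, matching y values: 2, 17 (2 points).
  x = 18: rhs = 1, matching y values: 1, 18 (2 points).
Total affine count: 20.
Full point count |E(F_19)| = 20 + 1 = 21.
Hasse bound: |21 − (19+1)| = |1| = 1 ≤ 2√19 ≈ 8.7178 ✓.


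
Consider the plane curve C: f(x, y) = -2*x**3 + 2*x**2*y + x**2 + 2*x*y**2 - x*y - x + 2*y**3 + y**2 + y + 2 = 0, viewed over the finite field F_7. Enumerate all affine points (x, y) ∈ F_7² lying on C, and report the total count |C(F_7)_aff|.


Affine F_7-points: {(0, 6), (1, 0), (1, 1), (2, 4), (3, 1), (3, 3), (5, 3), (6, 3)}; count = 8.

For each of the 49 pairs (x, y) ∈ F_7², evaluate f(x, y) mod 7. Record the zeros.
  x = 0: [0↦2, 1↦6, 2↦3, 3↦5, 4↦3, 5↦2, 6↦0]  zeros at y ∈ {6}
  x = 1: [0↦0, 1↦0, 2↦4, 3↦3, 4↦2, 5↦6, 6↦6]  zeros at y ∈ {0, 1}
  x = 2: [0↦2, 1↦2, 2↦3, 3↦3, 4↦0, 5↦6, 6↦5]  zeros at y ∈ {4}
  x = 3: [0↦3, 1↦0, 2↦2, 3↦0, 4↦6, 5↦4, 6↦6]  zeros at y ∈ {1, 3}
  x = 4: [0↦5, 1↦3, 2↦3, 3↦3, 4↦1, 5↦2, 6↦4]  zeros at y ∈ ∅
  x = 5: [0↦3, 1↦6, 2↦1, 3↦0, 4↦1, 5↦2, 6↦1]  zeros at y ∈ {3}
  x = 6: [0↦6, 1↦4, 2↦5, 3↦0, 4↦1, 5↦6, 6↦6]  zeros at y ∈ {3}
Collecting zeros: affine points = {(0, 6), (1, 0), (1, 1), (2, 4), (3, 1), (3, 3), (5, 3), (6, 3)}.
Total count |C(F_7)_aff| = 8.


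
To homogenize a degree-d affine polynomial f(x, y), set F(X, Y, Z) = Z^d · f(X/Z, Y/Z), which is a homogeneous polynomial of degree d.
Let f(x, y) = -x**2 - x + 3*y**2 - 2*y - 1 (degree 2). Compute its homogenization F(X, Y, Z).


F(X, Y, Z) = -X**2 - X*Z + 3*Y**2 - 2*Y*Z - Z**2

deg(f) = 2.
Substitute x = X/Z, y = Y/Z into f, then multiply by Z^2.
  monomial -1·x^2·y^0 ↦ -1·X^2·Y^0·Z^0.
  monomial -1·x^1·y^0 ↦ -1·X^1·Y^0·Z^1.
  monomial 3·x^0·y^2 ↦ 3·X^0·Y^2·Z^0.
  monomial -2·x^0·y^1 ↦ -2·X^0·Y^1·Z^1.
  monomial -1·x^0·y^0 ↦ -1·X^0·Y^0·Z^2.
Collecting: F(X, Y, Z) = -X**2 - X*Z + 3*Y**2 - 2*Y*Z - Z**2.


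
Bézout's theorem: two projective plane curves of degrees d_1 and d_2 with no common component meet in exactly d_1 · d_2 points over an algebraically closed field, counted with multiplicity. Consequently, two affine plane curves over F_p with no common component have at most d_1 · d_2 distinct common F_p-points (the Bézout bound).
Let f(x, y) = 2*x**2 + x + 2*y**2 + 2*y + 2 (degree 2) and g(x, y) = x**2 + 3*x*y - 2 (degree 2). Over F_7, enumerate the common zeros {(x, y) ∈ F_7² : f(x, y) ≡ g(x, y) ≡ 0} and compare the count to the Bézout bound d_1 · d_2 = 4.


Common zeros: ∅; count = 0; Bézout bound = 4.

deg(f) = 2, deg(g) = 2, so Bézout bound = 4.
Scan x ∈ F_7. For each x, list the y ∈ F_7 with f(x, y) ≡ 0 and those with g(x, y) ≡ 0 (mod 7); the common zeros in that column are the intersection.
  x = 0: f ≡ 0 at y ∈ {2, 4}; g ≡ 0 at y ∈ ∅; common: ∅.
  x = 1: f ≡ 0 at y ∈ ∅; g ≡ 0 at y ∈ {5}; common: ∅.
  x = 2: f ≡ 0 at y ∈ ∅; g ≡ 0 at y ∈ {2}; common: ∅.
  x = 3: f ≡ 0 at y ∈ {2, 4}; g ≡ 0 at y ∈ {0}; common: ∅.
  x = 4: f ≡ 0 at y ∈ {1, 5}; g ≡ 0 at y ∈ {0}; common: ∅.
  x = 5: f ≡ 0 at y ∈ ∅; g ≡ 0 at y ∈ {5}; common: ∅.
  x = 6: f ≡ 0 at y ∈ {1, 5}; g ≡ 0 at y ∈ {2}; common: ∅.
Collecting: common zeros = ∅, so the count is 0.
Comparison with the Bézout bound: 0 ≤ 4 = deg(f)·deg(g), as expected for curves with no common component (the affine F_7-count falls short of the bound because intersections may lie at infinity, over extension fields, or carry multiplicity).


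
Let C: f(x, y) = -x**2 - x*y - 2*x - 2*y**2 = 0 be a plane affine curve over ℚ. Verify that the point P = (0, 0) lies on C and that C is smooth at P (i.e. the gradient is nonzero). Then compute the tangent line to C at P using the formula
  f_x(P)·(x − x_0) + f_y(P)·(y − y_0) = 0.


Tangent line at P: -2*x = 0.

Step 1: f(0, 0) = 0, so P lies on C.
Step 2: partial derivatives
  f_x(x, y) = -2*x - y - 2, f_y(x, y) = -x - 4*y.
  f_x(P) = -2, f_y(P) = 0 (gradient nonzero, so P is smooth).
Step 3: tangent line at P: -2·(x − 0) + 0·(y − 0) = 0.
Expanding: -2*x = 0.


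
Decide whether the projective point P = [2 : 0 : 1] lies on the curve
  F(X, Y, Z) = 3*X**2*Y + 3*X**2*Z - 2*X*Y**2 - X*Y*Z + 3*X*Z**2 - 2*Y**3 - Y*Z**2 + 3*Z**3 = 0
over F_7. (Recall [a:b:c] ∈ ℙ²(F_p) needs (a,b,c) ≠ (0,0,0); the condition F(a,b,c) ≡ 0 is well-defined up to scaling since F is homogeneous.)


F(2,0,1) ≡ 0 (mod 7); P is on the curve.

Evaluate F(2, 0, 1) term-by-term (mod 7).
  3*X**2*Y ↦ 3·4·0·1 = 0
  3*X**2*Z ↦ 3·4·1·1 = 12
  -2*X*Y**2 ↦ -2·2·0·1 = 0
  -X*Y*Z ↦ -1·2·0·1 = 0
  3*X*Z**2 ↦ 3·2·1·1 = 6
  -2*Y**3 ↦ -2·1·0·1 = 0
  -Y*Z**2 ↦ -1·1·0·1 = 0
  3*Z**3 ↦ 3·1·1·1 = 3
Sum: F(2, 0, 1) = (0) + (12) + (0) + (0) + (6) + (0) + (0) + (3) = 21.
Reducing mod 7: 21 ≡ 0 (mod 7).
Since F(a, b, c) ≡ 0 (mod 7), P lies on the curve.


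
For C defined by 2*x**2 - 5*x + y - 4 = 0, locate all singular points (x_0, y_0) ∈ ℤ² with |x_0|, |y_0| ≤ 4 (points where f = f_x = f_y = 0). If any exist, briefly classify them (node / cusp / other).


No singular points in the scanned grid; C is smooth there.

Compute partial derivatives:
  f_x = 4*x - 5.
  f_y = 1.
f_y = 1 is a nonzero constant, so f_y never vanishes: no point (x, y) can satisfy f = f_x = f_y = 0. In particular no (x, y) ∈ {−4, ..., 4}² is singular; the curve is smooth.


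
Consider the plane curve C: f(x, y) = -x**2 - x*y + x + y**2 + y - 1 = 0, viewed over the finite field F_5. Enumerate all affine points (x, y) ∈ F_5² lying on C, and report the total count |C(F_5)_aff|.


Affine F_5-points: {(0, 2), (1, 1), (1, 4), (4, 1), (4, 2)}; count = 5.

For each of the 25 pairs (x, y) ∈ F_5², evaluate f(x, y) mod 5. Record the zeros.
  x = 0: [0↦4, 1↦1, 2↦0, 3↦1, 4↦4]  zeros at y ∈ {2}
  x = 1: [0↦4, 1↦0, 2↦3, 3↦3, 4↦0]  zeros at y ∈ {1, 4}
  x = 2: [0↦2, 1↦2, 2↦4, 3↦3, 4↦4]  zeros at y ∈ ∅
  x = 3: [0↦3, 1↦2, 2↦3, 3↦1, 4↦1]  zeros at y ∈ ∅
  x = 4: [0↦2, 1↦0, 2↦0, 3↦2, 4↦1]  zeros at y ∈ {1, 2}
Collecting zeros: affine points = {(0, 2), (1, 1), (1, 4), (4, 1), (4, 2)}.
Total count |C(F_5)_aff| = 5.


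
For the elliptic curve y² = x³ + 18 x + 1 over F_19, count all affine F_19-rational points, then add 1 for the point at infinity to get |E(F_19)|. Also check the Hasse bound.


Affine points = {(0, 1), (0, 18), (1, 1), (1, 18), (2, 8), (2, 11), (3, 5), (3, 14), (4, 2), (4, 17), (5, 8), (5, 11), (8, 7), (8, 12), (12, 8), (12, 11), (13, 0), (15, 6), (15, 13), (18, 1), (18, 18)}; affine count = 21; |E(F_19)| = 22.

Discriminant check: Δ ∝ 4a³ + 27b² = 4·18³ + 27·1² = 4·5832 + 27·1 ≡ 4 (mod 19). Nonzero ⇒ E is nonsingular.
For each x ∈ F_19, compute rhs = x³ + 18·x + 1 mod 19, then count y ∈ F_19 with y² ≡ rhs.
  x = 0: rhs = 1, matching y values: 1, 18 (2 points).
  x = 1: rhs = 1, matching y values: 1, 18 (2 points).
  x = 2: rhs = 7, matching y values: 8, 11 (2 points).
  x = 3: rhs = 6, matching y values: 5, 14 (2 points).
  x = 4: rhs = 4, matching y values: 2, 17 (2 points).
  x = 5: rhs = 7, matching y values: 8, 11 (2 points).
  x = 6: rhs = 2, matching y values: none (0 points).
  x = 7: rhs = 14, matching y values: none (0 points).
  x = 8: rhs = 11, matching y values: 7, 12 (2 points).
  x = 9: rhs = 18, matching y values: none (0 points).
  x = 10: rhs = 3, matching y values: none (0 points).
  x = 11: rhs = 10, matching y values: none (0 points).
  x = 12: rhs = 7, matching y values: 8, 11 (2 points).
  x = 13: rhs = 0, matching y values: 0 (1 points).
  x = 14: rhs = 14, matching y values: none (0 points).
  x = 15: rhs = 17, matching y values: 6, 13 (2 points).
  x = 16: rhs = 15, matching y values: none (0 points).
  x = 17: rhs = 14, matching y values: none (0 points).
  x = 18: rhs = 1, matching y values: 1, 18 (2 points).
Total affine count: 21.
Full point count |E(F_19)| = 21 + 1 = 22.
Hasse bound: |22 − (19+1)| = |2| = 2 ≤ 2√19 ≈ 8.7178 ✓.


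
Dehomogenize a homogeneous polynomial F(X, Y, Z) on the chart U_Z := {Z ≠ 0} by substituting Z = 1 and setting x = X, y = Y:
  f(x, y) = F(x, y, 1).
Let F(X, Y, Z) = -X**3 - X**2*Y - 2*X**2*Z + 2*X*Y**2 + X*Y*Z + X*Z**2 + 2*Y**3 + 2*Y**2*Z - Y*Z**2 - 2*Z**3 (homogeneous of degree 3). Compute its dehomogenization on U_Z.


f(x, y) = -x**3 - x**2*y - 2*x**2 + 2*x*y**2 + x*y + x + 2*y**3 + 2*y**2 - y - 2

On U_Z we set Z = 1. Each monomial c·X^i·Y^j·Z^k in F becomes c·x^i·y^j·1^k = c·x^i·y^j.
Substituting Z = 1: F(X, Y, 1) = -x**3 - x**2*y - 2*x**2 + 2*x*y**2 + x*y + x + 2*y**3 + 2*y**2 - y - 2.
Note: deg(f) ≤ deg(F) = 3; strict inequality happens when F is divisible by Z (lost terms).


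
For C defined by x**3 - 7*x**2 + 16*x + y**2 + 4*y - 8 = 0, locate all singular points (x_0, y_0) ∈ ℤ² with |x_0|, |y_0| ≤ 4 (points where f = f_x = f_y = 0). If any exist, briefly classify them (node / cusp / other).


Singular points: {(2, -2)}; classification: node.

Compute partial derivatives:
  f_x = 3*x**2 - 14*x + 16.
  f_y = 2*y + 4.
Scan x_0 ∈ {−4, ..., 4}. For each x_0, f_y(x_0, y) is a polynomial in y; find its integer roots y ∈ {−4, ..., 4}, then test f_x and f at those candidates.
  x = -4: f_y(-4, y) = 2*y + 4; vanishes at y ∈ {-2}. (-4, -2): f_x = 120 ≠ 0.
  x = -3: f_y(-3, y) = 2*y + 4; vanishes at y ∈ {-2}. (-3, -2): f_x = 85 ≠ 0.
  x = -2: f_y(-2, y) = 2*y + 4; vanishes at y ∈ {-2}. (-2, -2): f_x = 56 ≠ 0.
  x = -1: f_y(-1, y) = 2*y + 4; vanishes at y ∈ {-2}. (-1, -2): f_x = 33 ≠ 0.
  x = 0: f_y(0, y) = 2*y + 4; vanishes at y ∈ {-2}. (0, -2): f_x = 16 ≠ 0.
  x = 1: f_y(1, y) = 2*y + 4; vanishes at y ∈ {-2}. (1, -2): f_x = 5 ≠ 0.
  x = 2: f_y(2, y) = 2*y + 4; vanishes at y ∈ {-2}. (2, -2): f_x = 0, f = 0 — SINGULAR.
  x = 3: f_y(3, y) = 2*y + 4; vanishes at y ∈ {-2}. (3, -2): f_x = 1 ≠ 0.
  x = 4: f_y(4, y) = 2*y + 4; vanishes at y ∈ {-2}. (4, -2): f_x = 8 ≠ 0.
Only singular point on the grid: (2, -2).
Classify: substitute x = 2 + u, y = -2 + v and expand: f = u**3 - u**2 + v**2.
No constant or linear terms (consistent with a singular point). Quadratic part: -u**2 + v**2. Cubic part: u**3.
The quadratic part v**2 - u**2 = (v − u)(v + u) splits into two distinct linear factors, so there are two distinct tangent lines y − -2 = ±(x − 2) — this is a node (ordinary double point).
Classification: node.


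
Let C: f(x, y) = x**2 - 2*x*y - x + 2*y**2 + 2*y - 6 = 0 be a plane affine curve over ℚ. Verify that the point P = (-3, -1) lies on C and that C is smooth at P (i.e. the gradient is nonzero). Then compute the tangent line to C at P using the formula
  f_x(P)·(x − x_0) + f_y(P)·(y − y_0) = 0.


Tangent line at P: -5*x + 4*y - 11 = 0.

Step 1: f(-3, -1) = 0, so P lies on C.
Step 2: partial derivatives
  f_x(x, y) = 2*x - 2*y - 1, f_y(x, y) = -2*x + 4*y + 2.
  f_x(P) = -5, f_y(P) = 4 (gradient nonzero, so P is smooth).
Step 3: tangent line at P: -5·(x − -3) + 4·(y − -1) = 0.
Expanding: -5*x + 4*y - 11 = 0.


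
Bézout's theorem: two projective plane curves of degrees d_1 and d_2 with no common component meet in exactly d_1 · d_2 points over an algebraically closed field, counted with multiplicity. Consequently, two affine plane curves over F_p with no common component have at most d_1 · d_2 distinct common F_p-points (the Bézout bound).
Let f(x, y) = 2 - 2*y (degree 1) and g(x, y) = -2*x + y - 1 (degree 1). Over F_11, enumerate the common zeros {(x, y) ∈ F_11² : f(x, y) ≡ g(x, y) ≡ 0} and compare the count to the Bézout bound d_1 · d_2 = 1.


Common zeros: {(0, 1)}; count = 1; Bézout bound = 1.

deg(f) = 1, deg(g) = 1, so Bézout bound = 1.
Scan x ∈ F_11. For each x, list the y ∈ F_11 with f(x, y) ≡ 0 and those with g(x, y) ≡ 0 (mod 11); the common zeros in that column are the intersection.
  x = 0: f ≡ 0 at y ∈ {1}; g ≡ 0 at y ∈ {1}; common: {1}.
  x = 1: f ≡ 0 at y ∈ {1}; g ≡ 0 at y ∈ {3}; common: ∅.
  x = 2: f ≡ 0 at y ∈ {1}; g ≡ 0 at y ∈ {5}; common: ∅.
  x = 3: f ≡ 0 at y ∈ {1}; g ≡ 0 at y ∈ {7}; common: ∅.
  x = 4: f ≡ 0 at y ∈ {1}; g ≡ 0 at y ∈ {9}; common: ∅.
  x = 5: f ≡ 0 at y ∈ {1}; g ≡ 0 at y ∈ {0}; common: ∅.
  x = 6: f ≡ 0 at y ∈ {1}; g ≡ 0 at y ∈ {2}; common: ∅.
  x = 7: f ≡ 0 at y ∈ {1}; g ≡ 0 at y ∈ {4}; common: ∅.
  x = 8: f ≡ 0 at y ∈ {1}; g ≡ 0 at y ∈ {6}; common: ∅.
  x = 9: f ≡ 0 at y ∈ {1}; g ≡ 0 at y ∈ {8}; common: ∅.
  x = 10: f ≡ 0 at y ∈ {1}; g ≡ 0 at y ∈ {10}; common: ∅.
Collecting: common zeros = {(0, 1)}, so the count is 1.
Comparison with the Bézout bound: 1 ≤ 1 = deg(f)·deg(g), as expected for curves with no common component (the bound is attained).


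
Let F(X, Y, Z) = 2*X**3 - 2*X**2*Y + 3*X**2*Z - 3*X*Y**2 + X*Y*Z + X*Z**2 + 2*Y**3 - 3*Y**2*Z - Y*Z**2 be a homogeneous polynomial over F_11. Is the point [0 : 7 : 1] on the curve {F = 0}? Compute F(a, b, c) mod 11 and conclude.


F(0,7,1) ≡ 4 (mod 11); P is NOT on the curve.

Evaluate F(0, 7, 1) term-by-term (mod 11).
  2*X**3 ↦ 2·0·1·1 = 0
  -2*X**2*Y ↦ -2·0·7·1 = 0
  3*X**2*Z ↦ 3·0·1·1 = 0
  -3*X*Y**2 ↦ -3·0·49·1 = 0
  X*Y*Z ↦ 1·0·7·1 = 0
  X*Z**2 ↦ 1·0·1·1 = 0
  2*Y**3 ↦ 2·1·343·1 = 686
  -3*Y**2*Z ↦ -3·1·49·1 = -147
  -Y*Z**2 ↦ -1·1·7·1 = -7
Sum: F(0, 7, 1) = (0) + (0) + (0) + (0) + (0) + (0) + (686) + (-147) + (-7) = 532.
Reducing mod 11: 532 ≡ 4 (mod 11).
Since F(a, b, c) ≡ 4 ≠ 0 (mod 11), P does NOT lie on the curve.


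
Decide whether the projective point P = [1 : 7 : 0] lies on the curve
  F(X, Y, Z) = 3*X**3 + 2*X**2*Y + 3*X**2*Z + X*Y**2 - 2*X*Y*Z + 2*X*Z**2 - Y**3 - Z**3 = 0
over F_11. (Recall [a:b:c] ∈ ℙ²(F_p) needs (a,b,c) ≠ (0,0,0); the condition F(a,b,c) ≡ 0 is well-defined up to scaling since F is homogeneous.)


F(1,7,0) ≡ 9 (mod 11); P is NOT on the curve.

Evaluate F(1, 7, 0) term-by-term (mod 11).
  3*X**3 ↦ 3·1·1·1 = 3
  2*X**2*Y ↦ 2·1·7·1 = 14
  3*X**2*Z ↦ 3·1·1·0 = 0
  X*Y**2 ↦ 1·1·49·1 = 49
  -2*X*Y*Z ↦ -2·1·7·0 = 0
  2*X*Z**2 ↦ 2·1·1·0 = 0
  -Y**3 ↦ -1·1·343·1 = -343
  -Z**3 ↦ -1·1·1·0 = 0
Sum: F(1, 7, 0) = (3) + (14) + (0) + (49) + (0) + (0) + (-343) + (0) = -277.
Reducing mod 11: -277 ≡ 9 (mod 11).
Since F(a, b, c) ≡ 9 ≠ 0 (mod 11), P does NOT lie on the curve.


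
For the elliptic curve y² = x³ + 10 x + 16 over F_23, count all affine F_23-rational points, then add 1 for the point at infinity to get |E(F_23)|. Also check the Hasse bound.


Affine points = {(0, 4), (0, 19), (1, 2), (1, 21), (3, 2), (3, 21), (6, 4), (6, 19), (10, 9), (10, 14), (11, 10), (11, 13), (12, 1), (12, 22), (14, 5), (14, 18), (17, 4), (17, 19), (18, 5), (18, 18), (19, 2), (19, 21)}; affine count = 22; |E(F_23)| = 23.

Discriminant check: Δ ∝ 4a³ + 27b² = 4·10³ + 27·16² = 4·1000 + 27·256 ≡ 10 (mod 23). Nonzero ⇒ E is nonsingular.
For each x ∈ F_23, compute rhs = x³ + 10·x + 16 mod 23, then count y ∈ F_23 with y² ≡ rhs.
  x = 0: rhs = 16, matching y values: 4, 19 (2 points).
  x = 1: rhs = 4, matching y values: 2, 21 (2 points).
  x = 2: rhs = 21, matching y values: none (0 points).
  x = 3: rhs = 4, matching y values: 2, 21 (2 points).
  x = 4: rhs = 5, matching y values: none (0 points).
  x = 5: rhs = 7, matching y values: none (0 points).
  x = 6: rhs = 16, matching y values: 4, 19 (2 points).
  x = 7: rhs = 15, matching y values: none (0 points).
  x = 8: rhs = 10, matching y values: none (0 points).
  x = 9: rhs = 7, matching y values: none (0 points).
  x = 10: rhs = 12, matching y values: 9, 14 (2 points).
  x = 11: rhs = 8, matching y values: 10, 13 (2 points).
  x = 12: rhs = 1, matching y values: 1, 22 (2 points).
  x = 13: rhs = 20, matching y values: none (0 points).
  x = 14: rhs = 2, matching y values: 5, 18 (2 points).
  x = 15: rhs = 22, matching y values: none (0 points).
  x = 16: rhs = 17, matching y values: none (0 points).
  x = 17: rhs = 16, matching y values: 4, 19 (2 points).
  x = 18: rhs = 2, matching y values: 5, 18 (2 points).
  x = 19: rhs = 4, matching y values: 2, 21 (2 points).
  x = 20: rhs = 5, matching y values: none (0 points).
  x = 21: rhs = 11, matching y values: none (0 points).
  x = 22: rhs = 5, matching y values: none (0 points).
Total affine count: 22.
Full point count |E(F_23)| = 22 + 1 = 23.
Hasse bound: |23 − (23+1)| = |-1| = 1 ≤ 2√23 ≈ 9.5917 ✓.


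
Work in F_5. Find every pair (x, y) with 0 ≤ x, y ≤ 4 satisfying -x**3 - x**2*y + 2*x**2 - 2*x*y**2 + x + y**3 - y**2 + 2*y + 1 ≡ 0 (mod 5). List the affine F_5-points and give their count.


Affine F_5-points: {(0, 3), (3, 0)}; count = 2.

For each of the 25 pairs (x, y) ∈ F_5², evaluate f(x, y) mod 5. Record the zeros.
  x = 0: [0↦1, 1↦3, 2↦4, 3↦0, 4↦2]  zeros at y ∈ {3}
  x = 1: [0↦3, 1↦2, 2↦1, 3↦1, 4↦3]  zeros at y ∈ ∅
  x = 2: [0↦3, 1↦2, 2↦2, 3↦4, 4↦4]  zeros at y ∈ ∅
  x = 3: [0↦0, 1↦2, 2↦1, 3↦3, 4↦4]  zeros at y ∈ {0}
  x = 4: [0↦3, 1↦1, 2↦2, 3↦2, 4↦2]  zeros at y ∈ ∅
Collecting zeros: affine points = {(0, 3), (3, 0)}.
Total count |C(F_5)_aff| = 2.


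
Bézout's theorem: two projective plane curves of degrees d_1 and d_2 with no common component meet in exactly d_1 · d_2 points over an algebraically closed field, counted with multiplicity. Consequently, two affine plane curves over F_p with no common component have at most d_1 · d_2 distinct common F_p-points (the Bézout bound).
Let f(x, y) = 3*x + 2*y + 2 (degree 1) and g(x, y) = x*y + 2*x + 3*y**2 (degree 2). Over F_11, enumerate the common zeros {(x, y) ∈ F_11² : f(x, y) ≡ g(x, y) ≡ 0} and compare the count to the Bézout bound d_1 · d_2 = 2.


Common zeros: {(2, 7), (5, 8)}; count = 2; Bézout bound = 2.

deg(f) = 1, deg(g) = 2, so Bézout bound = 2.
Scan x ∈ F_11. For each x, list the y ∈ F_11 with f(x, y) ≡ 0 and those with g(x, y) ≡ 0 (mod 11); the common zeros in that column are the intersection.
  x = 0: f ≡ 0 at y ∈ {10}; g ≡ 0 at y ∈ {0}; common: ∅.
  x = 1: f ≡ 0 at y ∈ {3}; g ≡ 0 at y ∈ ∅; common: ∅.
  x = 2: f ≡ 0 at y ∈ {7}; g ≡ 0 at y ∈ {7}; common: {7}.
  x = 3: f ≡ 0 at y ∈ {0}; g ≡ 0 at y ∈ {4, 6}; common: ∅.
  x = 4: f ≡ 0 at y ∈ {4}; g ≡ 0 at y ∈ ∅; common: ∅.
  x = 5: f ≡ 0 at y ∈ {8}; g ≡ 0 at y ∈ {5, 8}; common: {8}.
  x = 6: f ≡ 0 at y ∈ {1}; g ≡ 0 at y ∈ ∅; common: ∅.
  x = 7: f ≡ 0 at y ∈ {5}; g ≡ 0 at y ∈ ∅; common: ∅.
  x = 8: f ≡ 0 at y ∈ {9}; g ≡ 0 at y ∈ {2, 10}; common: ∅.
  x = 9: f ≡ 0 at y ∈ {2}; g ≡ 0 at y ∈ ∅; common: ∅.
  x = 10: f ≡ 0 at y ∈ {6}; g ≡ 0 at y ∈ {1, 3}; common: ∅.
Collecting: common zeros = {(2, 7), (5, 8)}, so the count is 2.
Comparison with the Bézout bound: 2 ≤ 2 = deg(f)·deg(g), as expected for curves with no common component (the bound is attained).


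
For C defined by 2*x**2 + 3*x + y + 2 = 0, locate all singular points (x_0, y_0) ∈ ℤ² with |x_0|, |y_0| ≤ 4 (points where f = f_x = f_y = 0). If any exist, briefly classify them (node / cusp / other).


No singular points in the scanned grid; C is smooth there.

Compute partial derivatives:
  f_x = 4*x + 3.
  f_y = 1.
f_y = 1 is a nonzero constant, so f_y never vanishes: no point (x, y) can satisfy f = f_x = f_y = 0. In particular no (x, y) ∈ {−4, ..., 4}² is singular; the curve is smooth.


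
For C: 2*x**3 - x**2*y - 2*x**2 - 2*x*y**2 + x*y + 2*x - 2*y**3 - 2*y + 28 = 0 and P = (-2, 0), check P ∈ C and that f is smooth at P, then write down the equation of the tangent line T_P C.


Tangent line at P: 34*x - 8*y + 68 = 0.

Step 1: f(-2, 0) = 0, so P lies on C.
Step 2: partial derivatives
  f_x(x, y) = 6*x**2 - 2*x*y - 4*x - 2*y**2 + y + 2, f_y(x, y) = -x**2 - 4*x*y + x - 6*y**2 - 2.
  f_x(P) = 34, f_y(P) = -8 (gradient nonzero, so P is smooth).
Step 3: tangent line at P: 34·(x − -2) + -8·(y − 0) = 0.
Expanding: 34*x - 8*y + 68 = 0.


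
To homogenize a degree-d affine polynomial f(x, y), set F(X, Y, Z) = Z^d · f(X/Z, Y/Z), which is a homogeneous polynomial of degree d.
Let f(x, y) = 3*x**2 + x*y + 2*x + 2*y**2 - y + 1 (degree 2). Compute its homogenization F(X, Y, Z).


F(X, Y, Z) = 3*X**2 + X*Y + 2*X*Z + 2*Y**2 - Y*Z + Z**2

deg(f) = 2.
Substitute x = X/Z, y = Y/Z into f, then multiply by Z^2.
  monomial 3·x^2·y^0 ↦ 3·X^2·Y^0·Z^0.
  monomial 1·x^1·y^1 ↦ 1·X^1·Y^1·Z^0.
  monomial 2·x^1·y^0 ↦ 2·X^1·Y^0·Z^1.
  monomial 2·x^0·y^2 ↦ 2·X^0·Y^2·Z^0.
  monomial -1·x^0·y^1 ↦ -1·X^0·Y^1·Z^1.
  monomial 1·x^0·y^0 ↦ 1·X^0·Y^0·Z^2.
Collecting: F(X, Y, Z) = 3*X**2 + X*Y + 2*X*Z + 2*Y**2 - Y*Z + Z**2.


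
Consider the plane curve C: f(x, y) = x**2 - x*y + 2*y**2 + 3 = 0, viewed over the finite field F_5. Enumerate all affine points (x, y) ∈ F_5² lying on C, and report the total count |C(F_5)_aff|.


Affine F_5-points: {(0, 1), (0, 4), (1, 1), (1, 2), (4, 3), (4, 4)}; count = 6.

For each of the 25 pairs (x, y) ∈ F_5², evaluate f(x, y) mod 5. Record the zeros.
  x = 0: [0↦3, 1↦0, 2↦1, 3↦1, 4↦0]  zeros at y ∈ {1, 4}
  x = 1: [0↦4, 1↦0, 2↦0, 3↦4, 4↦2]  zeros at y ∈ {1, 2}
  x = 2: [0↦2, 1↦2, 2↦1, 3↦4, 4↦1]  zeros at y ∈ ∅
  x = 3: [0↦2, 1↦1, 2↦4, 3↦1, 4↦2]  zeros at y ∈ ∅
  x = 4: [0↦4, 1↦2, 2↦4, 3↦0, 4↦0]  zeros at y ∈ {3, 4}
Collecting zeros: affine points = {(0, 1), (0, 4), (1, 1), (1, 2), (4, 3), (4, 4)}.
Total count |C(F_5)_aff| = 6.


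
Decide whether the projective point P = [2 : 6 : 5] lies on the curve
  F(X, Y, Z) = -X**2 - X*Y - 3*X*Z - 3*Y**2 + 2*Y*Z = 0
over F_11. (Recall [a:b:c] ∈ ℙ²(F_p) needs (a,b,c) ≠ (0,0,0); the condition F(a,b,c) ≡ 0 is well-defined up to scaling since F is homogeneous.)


F(2,6,5) ≡ 5 (mod 11); P is NOT on the curve.

Evaluate F(2, 6, 5) term-by-term (mod 11).
  -X**2 ↦ -1·4·1·1 = -4
  -X*Y ↦ -1·2·6·1 = -12
  -3*X*Z ↦ -3·2·1·5 = -30
  -3*Y**2 ↦ -3·1·36·1 = -108
  2*Y*Z ↦ 2·1·6·5 = 60
Sum: F(2, 6, 5) = (-4) + (-12) + (-30) + (-108) + (60) = -94.
Reducing mod 11: -94 ≡ 5 (mod 11).
Since F(a, b, c) ≡ 5 ≠ 0 (mod 11), P does NOT lie on the curve.


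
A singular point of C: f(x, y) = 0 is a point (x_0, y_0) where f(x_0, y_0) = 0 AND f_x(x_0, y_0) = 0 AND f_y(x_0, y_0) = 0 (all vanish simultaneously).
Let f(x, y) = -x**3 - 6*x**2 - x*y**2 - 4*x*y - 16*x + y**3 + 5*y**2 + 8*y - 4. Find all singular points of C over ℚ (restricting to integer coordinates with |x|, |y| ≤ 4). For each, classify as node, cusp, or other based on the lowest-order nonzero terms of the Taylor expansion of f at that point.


Singular points: {(-2, -2)}; classification: cusp.

Compute partial derivatives:
  f_x = -3*x**2 - 12*x - y**2 - 4*y - 16.
  f_y = -2*x*y - 4*x + 3*y**2 + 10*y + 8.
Scan x_0 ∈ {−4, ..., 4}. For each x_0, f_y(x_0, y) is a polynomial in y; find its integer roots y ∈ {−4, ..., 4}, then test f_x and f at those candidates.
  x = -4: f_y(-4, y) = 3*y**2 + 18*y + 24; vanishes at y ∈ {-4, -2}. (-4, -4): f_x = -16 ≠ 0; (-4, -2): f_x = -12 ≠ 0.
  x = -3: f_y(-3, y) = 3*y**2 + 16*y + 20; vanishes at y ∈ {-2}. (-3, -2): f_x = -3 ≠ 0.
  x = -2: f_y(-2, y) = 3*y**2 + 14*y + 16; vanishes at y ∈ {-2}. (-2, -2): f_x = 0, f = 0 — SINGULAR.
  x = -1: f_y(-1, y) = 3*y**2 + 12*y + 12; vanishes at y ∈ {-2}. (-1, -2): f_x = -3 ≠ 0.
  x = 0: f_y(0, y) = 3*y**2 + 10*y + 8; vanishes at y ∈ {-2}. (0, -2): f_x = -12 ≠ 0.
  x = 1: f_y(1, y) = 3*y**2 + 8*y + 4; vanishes at y ∈ {-2}. (1, -2): f_x = -27 ≠ 0.
  x = 2: f_y(2, y) = 3*y**2 + 6*y; vanishes at y ∈ {-2, 0}. (2, -2): f_x = -48 ≠ 0; (2, 0): f_x = -52 ≠ 0.
  x = 3: f_y(3, y) = 3*y**2 + 4*y - 4; vanishes at y ∈ {-2}. (3, -2): f_x = -75 ≠ 0.
  x = 4: f_y(4, y) = 3*y**2 + 2*y - 8; vanishes at y ∈ {-2}. (4, -2): f_x = -108 ≠ 0.
Only singular point on the grid: (-2, -2).
Classify: substitute x = -2 + u, y = -2 + v and expand: f = -u**3 - u*v**2 + v**3 + v**2.
No constant or linear terms (consistent with a singular point). Quadratic part: v**2. Cubic part: -u**3 - u*v**2 + v**3.
The quadratic part v**2 is a perfect square, so there is a single (double) tangent line v = 0, i.e. y = -2. Restricting the cubic part to that line (v = 0) leaves -u**3 ≠ 0, so f is not divisible by v and the branch is v² ≈ u**3 to lowest order — this is a cusp.
Classification: cusp.


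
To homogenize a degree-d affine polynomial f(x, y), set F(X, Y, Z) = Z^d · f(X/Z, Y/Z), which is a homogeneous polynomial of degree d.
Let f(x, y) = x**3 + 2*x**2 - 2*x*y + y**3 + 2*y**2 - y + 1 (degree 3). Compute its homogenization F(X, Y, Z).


F(X, Y, Z) = X**3 + 2*X**2*Z - 2*X*Y*Z + Y**3 + 2*Y**2*Z - Y*Z**2 + Z**3

deg(f) = 3.
Substitute x = X/Z, y = Y/Z into f, then multiply by Z^3.
  monomial 1·x^3·y^0 ↦ 1·X^3·Y^0·Z^0.
  monomial 2·x^2·y^0 ↦ 2·X^2·Y^0·Z^1.
  monomial -2·x^1·y^1 ↦ -2·X^1·Y^1·Z^1.
  monomial 1·x^0·y^3 ↦ 1·X^0·Y^3·Z^0.
  monomial 2·x^0·y^2 ↦ 2·X^0·Y^2·Z^1.
  monomial -1·x^0·y^1 ↦ -1·X^0·Y^1·Z^2.
  monomial 1·x^0·y^0 ↦ 1·X^0·Y^0·Z^3.
Collecting: F(X, Y, Z) = X**3 + 2*X**2*Z - 2*X*Y*Z + Y**3 + 2*Y**2*Z - Y*Z**2 + Z**3.


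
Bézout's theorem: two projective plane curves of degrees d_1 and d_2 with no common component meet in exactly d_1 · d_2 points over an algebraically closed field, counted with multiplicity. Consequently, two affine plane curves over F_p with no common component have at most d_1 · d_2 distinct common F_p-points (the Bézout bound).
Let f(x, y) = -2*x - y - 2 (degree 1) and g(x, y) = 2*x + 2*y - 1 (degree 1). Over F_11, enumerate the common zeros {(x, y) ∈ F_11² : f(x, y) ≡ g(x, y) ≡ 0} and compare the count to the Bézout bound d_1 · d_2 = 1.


Common zeros: {(3, 3)}; count = 1; Bézout bound = 1.

deg(f) = 1, deg(g) = 1, so Bézout bound = 1.
Scan x ∈ F_11. For each x, list the y ∈ F_11 with f(x, y) ≡ 0 and those with g(x, y) ≡ 0 (mod 11); the common zeros in that column are the intersection.
  x = 0: f ≡ 0 at y ∈ {9}; g ≡ 0 at y ∈ {6}; common: ∅.
  x = 1: f ≡ 0 at y ∈ {7}; g ≡ 0 at y ∈ {5}; common: ∅.
  x = 2: f ≡ 0 at y ∈ {5}; g ≡ 0 at y ∈ {4}; common: ∅.
  x = 3: f ≡ 0 at y ∈ {3}; g ≡ 0 at y ∈ {3}; common: {3}.
  x = 4: f ≡ 0 at y ∈ {1}; g ≡ 0 at y ∈ {2}; common: ∅.
  x = 5: f ≡ 0 at y ∈ {10}; g ≡ 0 at y ∈ {1}; common: ∅.
  x = 6: f ≡ 0 at y ∈ {8}; g ≡ 0 at y ∈ {0}; common: ∅.
  x = 7: f ≡ 0 at y ∈ {6}; g ≡ 0 at y ∈ {10}; common: ∅.
  x = 8: f ≡ 0 at y ∈ {4}; g ≡ 0 at y ∈ {9}; common: ∅.
  x = 9: f ≡ 0 at y ∈ {2}; g ≡ 0 at y ∈ {8}; common: ∅.
  x = 10: f ≡ 0 at y ∈ {0}; g ≡ 0 at y ∈ {7}; common: ∅.
Collecting: common zeros = {(3, 3)}, so the count is 1.
Comparison with the Bézout bound: 1 ≤ 1 = deg(f)·deg(g), as expected for curves with no common component (the bound is attained).


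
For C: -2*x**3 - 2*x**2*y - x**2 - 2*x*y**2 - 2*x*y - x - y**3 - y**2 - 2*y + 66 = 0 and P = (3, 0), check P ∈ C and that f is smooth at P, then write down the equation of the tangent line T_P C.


Tangent line at P: -61*x - 26*y + 183 = 0.

Step 1: f(3, 0) = 0, so P lies on C.
Step 2: partial derivatives
  f_x(x, y) = -6*x**2 - 4*x*y - 2*x - 2*y**2 - 2*y - 1, f_y(x, y) = -2*x**2 - 4*x*y - 2*x - 3*y**2 - 2*y - 2.
  f_x(P) = -61, f_y(P) = -26 (gradient nonzero, so P is smooth).
Step 3: tangent line at P: -61·(x − 3) + -26·(y − 0) = 0.
Expanding: -61*x - 26*y + 183 = 0.


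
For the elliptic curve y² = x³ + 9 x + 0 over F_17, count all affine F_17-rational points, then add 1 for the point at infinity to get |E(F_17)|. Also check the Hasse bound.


Affine points = {(0, 0), (2, 3), (2, 14), (4, 7), (4, 10), (5, 0), (6, 7), (6, 10), (7, 7), (7, 10), (10, 6), (10, 11), (11, 6), (11, 11), (12, 0), (13, 6), (13, 11), (15, 5), (15, 12)}; affine count = 19; |E(F_17)| = 20.

Discriminant check: Δ ∝ 4a³ + 27b² = 4·9³ + 27·0² = 4·729 + 27·0 ≡ 9 (mod 17). Nonzero ⇒ E is nonsingular.
For each x ∈ F_17, compute rhs = x³ + 9·x + 0 mod 17, then count y ∈ F_17 with y² ≡ rhs.
  x = 0: rhs = 0, matching y values: 0 (1 points).
  x = 1: rhs = 10, matching y values: none (0 points).
  x = 2: rhs = 9, matching y values: 3, 14 (2 points).
  x = 3: rhs = 3, matching y values: none (0 points).
  x = 4: rhs = 15, matching y values: 7, 10 (2 points).
  x = 5: rhs = 0, matching y values: 0 (1 points).
  x = 6: rhs = 15, matching y values: 7, 10 (2 points).
  x = 7: rhs = 15, matching y values: 7, 10 (2 points).
  x = 8: rhs = 6, matching y values: none (0 points).
  x = 9: rhs = 11, matching y values: none (0 points).
  x = 10: rhs = 2, matching y values: 6, 11 (2 points).
  x = 11: rhs = 2, matching y values: 6, 11 (2 points).
  x = 12: rhs = 0, matching y values: 0 (1 points).
  x = 13: rhs = 2, matching y values: 6, 11 (2 points).
  x = 14: rhs = 14, matching y values: none (0 points).
  x = 15: rhs = 8, matching y values: 5, 12 (2 points).
  x = 16: rhs = 7, matching y values: none (0 points).
Total affine count: 19.
Full point count |E(F_17)| = 19 + 1 = 20.
Hasse bound: |20 − (17+1)| = |2| = 2 ≤ 2√17 ≈ 8.2462 ✓.


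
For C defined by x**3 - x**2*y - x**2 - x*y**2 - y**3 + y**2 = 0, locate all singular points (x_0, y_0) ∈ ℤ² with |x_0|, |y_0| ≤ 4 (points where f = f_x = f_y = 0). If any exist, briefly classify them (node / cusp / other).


Singular points: {(0, 0)}; classification: node.

Compute partial derivatives:
  f_x = 3*x**2 - 2*x*y - 2*x - y**2.
  f_y = -x**2 - 2*x*y - 3*y**2 + 2*y.
Scan x_0 ∈ {−4, ..., 4}. For each x_0, f_y(x_0, y) is a polynomial in y; find its integer roots y ∈ {−4, ..., 4}, then test f_x and f at those candidates.
  x = -4: f_y(-4, y) = -3*y**2 + 10*y - 16; no integer root y with |y| ≤ 4.
  x = -3: f_y(-3, y) = -3*y**2 + 8*y - 9; no integer root y with |y| ≤ 4.
  x = -2: f_y(-2, y) = -3*y**2 + 6*y - 4; no integer root y with |y| ≤ 4.
  x = -1: f_y(-1, y) = -3*y**2 + 4*y - 1; vanishes at y ∈ {1}. (-1, 1): f_x = 6 ≠ 0.
  x = 0: f_y(0, y) = -3*y**2 + 2*y; vanishes at y ∈ {0}. (0, 0): f_x = 0, f = 0 — SINGULAR.
  x = 1: f_y(1, y) = -3*y**2 - 1; no integer root y with |y| ≤ 4.
  x = 2: f_y(2, y) = -3*y**2 - 2*y - 4; no integer root y with |y| ≤ 4.
  x = 3: f_y(3, y) = -3*y**2 - 4*y - 9; no integer root y with |y| ≤ 4.
  x = 4: f_y(4, y) = -3*y**2 - 6*y - 16; no integer root y with |y| ≤ 4.
Only singular point on the grid: (0, 0).
Classify: substitute x = 0 + u, y = 0 + v and expand: f = u**3 - u**2*v - u**2 - u*v**2 - v**3 + v**2.
No constant or linear terms (consistent with a singular point). Quadratic part: -u**2 + v**2. Cubic part: u**3 - u**2*v - u*v**2 - v**3.
The quadratic part v**2 - u**2 = (v − u)(v + u) splits into two distinct linear factors, so there are two distinct tangent lines y − 0 = ±(x − 0) — this is a node (ordinary double point).
Classification: node.


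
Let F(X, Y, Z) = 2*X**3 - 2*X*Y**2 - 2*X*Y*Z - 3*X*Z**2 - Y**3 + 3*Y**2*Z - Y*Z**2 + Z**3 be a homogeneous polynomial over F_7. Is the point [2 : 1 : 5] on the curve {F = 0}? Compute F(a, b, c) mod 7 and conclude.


F(2,1,5) ≡ 5 (mod 7); P is NOT on the curve.

Evaluate F(2, 1, 5) term-by-term (mod 7).
  2*X**3 ↦ 2·8·1·1 = 16
  -2*X*Y**2 ↦ -2·2·1·1 = -4
  -2*X*Y*Z ↦ -2·2·1·5 = -20
  -3*X*Z**2 ↦ -3·2·1·25 = -150
  -Y**3 ↦ -1·1·1·1 = -1
  3*Y**2*Z ↦ 3·1·1·5 = 15
  -Y*Z**2 ↦ -1·1·1·25 = -25
  Z**3 ↦ 1·1·1·125 = 125
Sum: F(2, 1, 5) = (16) + (-4) + (-20) + (-150) + (-1) + (15) + (-25) + (125) = -44.
Reducing mod 7: -44 ≡ 5 (mod 7).
Since F(a, b, c) ≡ 5 ≠ 0 (mod 7), P does NOT lie on the curve.


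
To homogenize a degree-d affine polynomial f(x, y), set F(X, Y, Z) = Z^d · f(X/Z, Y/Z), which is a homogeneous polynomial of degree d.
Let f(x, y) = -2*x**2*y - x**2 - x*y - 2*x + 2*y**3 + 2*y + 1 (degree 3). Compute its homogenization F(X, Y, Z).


F(X, Y, Z) = -2*X**2*Y - X**2*Z - X*Y*Z - 2*X*Z**2 + 2*Y**3 + 2*Y*Z**2 + Z**3

deg(f) = 3.
Substitute x = X/Z, y = Y/Z into f, then multiply by Z^3.
  monomial -2·x^2·y^1 ↦ -2·X^2·Y^1·Z^0.
  monomial -1·x^2·y^0 ↦ -1·X^2·Y^0·Z^1.
  monomial -1·x^1·y^1 ↦ -1·X^1·Y^1·Z^1.
  monomial -2·x^1·y^0 ↦ -2·X^1·Y^0·Z^2.
  monomial 2·x^0·y^3 ↦ 2·X^0·Y^3·Z^0.
  monomial 2·x^0·y^1 ↦ 2·X^0·Y^1·Z^2.
  monomial 1·x^0·y^0 ↦ 1·X^0·Y^0·Z^3.
Collecting: F(X, Y, Z) = -2*X**2*Y - X**2*Z - X*Y*Z - 2*X*Z**2 + 2*Y**3 + 2*Y*Z**2 + Z**3.


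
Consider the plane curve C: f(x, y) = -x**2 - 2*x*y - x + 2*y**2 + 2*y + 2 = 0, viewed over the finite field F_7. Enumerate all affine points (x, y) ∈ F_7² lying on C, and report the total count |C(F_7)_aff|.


Affine F_7-points: {(0, 2), (0, 4), (1, 0), (2, 2), (2, 6), (5, 0), (5, 4), (6, 6)}; count = 8.

For each of the 49 pairs (x, y) ∈ F_7², evaluate f(x, y) mod 7. Record the zeros.
  x = 0: [0↦2, 1↦6, 2↦0, 3↦5, 4↦0, 5↦6, 6↦2]  zeros at y ∈ {2, 4}
  x = 1: [0↦0, 1↦2, 2↦1, 3↦4, 4↦4, 5↦1, 6↦2]  zeros at y ∈ {0}
  x = 2: [0↦3, 1↦3, 2↦0, 3↦1, 4↦6, 5↦1, 6↦0]  zeros at y ∈ {2, 6}
  x = 3: [0↦4, 1↦2, 2↦4, 3↦3, 4↦6, 5↦6, 6↦3]  zeros at y ∈ ∅
  x = 4: [0↦3, 1↦6, 2↦6, 3↦3, 4↦4, 5↦2, 6↦4]  zeros at y ∈ ∅
  x = 5: [0↦0, 1↦1, 2↦6, 3↦1, 4↦0, 5↦3, 6↦3]  zeros at y ∈ {0, 4}
  x = 6: [0↦2, 1↦1, 2↦4, 3↦4, 4↦1, 5↦2, 6↦0]  zeros at y ∈ {6}
Collecting zeros: affine points = {(0, 2), (0, 4), (1, 0), (2, 2), (2, 6), (5, 0), (5, 4), (6, 6)}.
Total count |C(F_7)_aff| = 8.


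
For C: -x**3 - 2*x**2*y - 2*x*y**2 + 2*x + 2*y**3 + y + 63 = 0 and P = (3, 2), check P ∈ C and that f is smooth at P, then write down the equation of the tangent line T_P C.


Tangent line at P: -57*x - 17*y + 205 = 0.

Step 1: f(3, 2) = 0, so P lies on C.
Step 2: partial derivatives
  f_x(x, y) = -3*x**2 - 4*x*y - 2*y**2 + 2, f_y(x, y) = -2*x**2 - 4*x*y + 6*y**2 + 1.
  f_x(P) = -57, f_y(P) = -17 (gradient nonzero, so P is smooth).
Step 3: tangent line at P: -57·(x − 3) + -17·(y − 2) = 0.
Expanding: -57*x - 17*y + 205 = 0.


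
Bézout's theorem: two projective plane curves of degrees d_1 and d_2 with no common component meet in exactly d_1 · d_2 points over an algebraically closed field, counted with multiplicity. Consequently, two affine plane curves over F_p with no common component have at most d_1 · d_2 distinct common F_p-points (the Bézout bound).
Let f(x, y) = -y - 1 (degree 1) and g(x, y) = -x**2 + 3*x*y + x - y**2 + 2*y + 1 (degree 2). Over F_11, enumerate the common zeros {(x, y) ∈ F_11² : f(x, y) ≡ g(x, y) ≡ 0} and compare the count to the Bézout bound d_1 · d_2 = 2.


Common zeros: ∅; count = 0; Bézout bound = 2.

deg(f) = 1, deg(g) = 2, so Bézout bound = 2.
Scan x ∈ F_11. For each x, list the y ∈ F_11 with f(x, y) ≡ 0 and those with g(x, y) ≡ 0 (mod 11); the common zeros in that column are the intersection.
  x = 0: f ≡ 0 at y ∈ {10}; g ≡ 0 at y ∈ ∅; common: ∅.
  x = 1: f ≡ 0 at y ∈ {10}; g ≡ 0 at y ∈ ∅; common: ∅.
  x = 2: f ≡ 0 at y ∈ {10}; g ≡ 0 at y ∈ {2, 6}; common: ∅.
  x = 3: f ≡ 0 at y ∈ {10}; g ≡ 0 at y ∈ ∅; common: ∅.
  x = 4: f ≡ 0 at y ∈ {10}; g ≡ 0 at y ∈ {0, 3}; common: ∅.
  x = 5: f ≡ 0 at y ∈ {10}; g ≡ 0 at y ∈ {2, 4}; common: ∅.
  x = 6: f ≡ 0 at y ∈ {10}; g ≡ 0 at y ∈ {3, 6}; common: ∅.
  x = 7: f ≡ 0 at y ∈ {10}; g ≡ 0 at y ∈ ∅; common: ∅.
  x = 8: f ≡ 0 at y ∈ {10}; g ≡ 0 at y ∈ {0, 4}; common: ∅.
  x = 9: f ≡ 0 at y ∈ {10}; g ≡ 0 at y ∈ ∅; common: ∅.
  x = 10: f ≡ 0 at y ∈ {10}; g ≡ 0 at y ∈ ∅; common: ∅.
Collecting: common zeros = ∅, so the count is 0.
Comparison with the Bézout bound: 0 ≤ 2 = deg(f)·deg(g), as expected for curves with no common component (the affine F_11-count falls short of the bound because intersections may lie at infinity, over extension fields, or carry multiplicity).


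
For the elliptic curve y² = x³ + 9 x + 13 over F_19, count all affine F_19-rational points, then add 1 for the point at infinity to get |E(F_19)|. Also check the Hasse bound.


Affine points = {(1, 2), (1, 17), (2, 1), (2, 18), (6, 6), (6, 13), (7, 1), (7, 18), (9, 5), (9, 14), (10, 1), (10, 18), (12, 5), (12, 14), (13, 3), (13, 16), (16, 4), (16, 15), (17, 5), (17, 14)}; affine count = 20; |E(F_19)| = 21.

Discriminant check: Δ ∝ 4a³ + 27b² = 4·9³ + 27·13² = 4·729 + 27·169 ≡ 12 (mod 19). Nonzero ⇒ E is nonsingular.
For each x ∈ F_19, compute rhs = x³ + 9·x + 13 mod 19, then count y ∈ F_19 with y² ≡ rhs.
  x = 0: rhs = 13, matching y values: none (0 points).
  x = 1: rhs = 4, matching y values: 2, 17 (2 points).
  x = 2: rhs = 1, matching y values: 1, 18 (2 points).
  x = 3: rhs = 10, matching y values: none (0 points).
  x = 4: rhs = 18, matching y values: none (0 points).
  x = 5: rhs = 12, matching y values: none (0 points).
  x = 6: rhs = 17, matching y values: 6, 13 (2 points).
  x = 7: rhs = 1, matching y values: 1, 18 (2 points).
  x = 8: rhs = 8, matching y values: none (0 points).
  x = 9: rhs = 6, matching y values: 5, 14 (2 points).
  x = 10: rhs = 1, matching y values: 1, 18 (2 points).
  x = 11: rhs = 18, matching y values: none (0 points).
  x = 12: rhs = 6, matching y values: 5, 14 (2 points).
  x = 13: rhs = 9, matching y values: 3, 16 (2 points).
  x = 14: rhs = 14, matching y values: none (0 points).
  x = 15: rhs = 8, matching y values: none (0 points).
  x = 16: rhs = 16, matching y values: 4, 15 (2 points).
  x = 17: rhs = 6, matching y values: 5, 14 (2 points).
  x = 18: rhs = 3, matching y values: none (0 points).
Total affine count: 20.
Full point count |E(F_19)| = 20 + 1 = 21.
Hasse bound: |21 − (19+1)| = |1| = 1 ≤ 2√19 ≈ 8.7178 ✓.
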